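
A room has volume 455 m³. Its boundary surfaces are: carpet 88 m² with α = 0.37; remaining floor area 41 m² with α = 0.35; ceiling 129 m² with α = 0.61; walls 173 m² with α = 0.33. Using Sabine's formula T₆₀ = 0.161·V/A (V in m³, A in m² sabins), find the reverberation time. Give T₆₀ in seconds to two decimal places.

0.40 s

Summing Sᵢαᵢ: 88·0.37 + 41·0.35 + 129·0.61 + 173·0.33 = 182.69 m².
T₆₀ = 0.161 × 455 / 182.69 = 0.401 s.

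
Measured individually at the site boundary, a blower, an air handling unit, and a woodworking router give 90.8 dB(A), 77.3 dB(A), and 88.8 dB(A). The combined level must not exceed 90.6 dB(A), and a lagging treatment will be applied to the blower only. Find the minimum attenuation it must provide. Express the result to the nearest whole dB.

6 dB

Everything except the blower sums to 10^(77.3/10) + 10^(88.8/10) = 8.123e+08 in linear terms, 89.10 dB(A).
The limit corresponds to 10^(90.6/10) = 1.148e+09; subtracting the fixed part leaves 3.359e+08 for the blower, i.e. 85.26 dB(A).
Required insertion loss = 90.8 − 85.26 = 5.54 dB.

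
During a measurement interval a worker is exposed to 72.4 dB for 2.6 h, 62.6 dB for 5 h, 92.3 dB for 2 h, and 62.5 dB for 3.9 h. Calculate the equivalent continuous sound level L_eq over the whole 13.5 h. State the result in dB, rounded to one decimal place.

84.1 dB

The energy average is taken in the linear domain: L_eq = 10·log₁₀[(Σ tᵢ·10^(Lᵢ/10))/T], T = 13.5 h.
Σ tᵢ·10^(Lᵢ/10) = 2.6·10^(72.4/10) + 5·10^(62.6/10) + 2·10^(92.3/10) + 3.9·10^(62.5/10) = 3.458e+09.
L_eq = 10·log₁₀(3.458e+09/13.5) = 84.08 dB.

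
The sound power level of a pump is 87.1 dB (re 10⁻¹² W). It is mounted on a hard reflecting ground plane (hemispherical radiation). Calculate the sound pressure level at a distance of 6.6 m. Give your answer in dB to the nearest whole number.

63 dB

Free-field hemispherical radiation: L_p = L_w − 10·log₁₀(2π·r²), r = 6.6 m.
2π·r² = 273.7 m², 10·log₁₀ of that is 24.373 dB.
L_p = 87.1 − 24.373 = 62.73 dB.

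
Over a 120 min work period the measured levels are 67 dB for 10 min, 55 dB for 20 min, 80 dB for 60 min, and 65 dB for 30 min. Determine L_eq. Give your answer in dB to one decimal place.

The energy average is taken in the linear domain: L_eq = 10·log₁₀[(Σ tᵢ·10^(Lᵢ/10))/T], T = 120 min.
Σ tᵢ·10^(Lᵢ/10) = 10·10^(67/10) + 20·10^(55/10) + 60·10^(80/10) + 30·10^(65/10) = 6.151e+09.
L_eq = 10·log₁₀(6.151e+09/120) = 77.10 dB.

77.1 dB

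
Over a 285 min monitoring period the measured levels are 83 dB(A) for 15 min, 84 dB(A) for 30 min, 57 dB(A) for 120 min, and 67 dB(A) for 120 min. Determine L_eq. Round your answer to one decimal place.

The energy average is taken in the linear domain: L_eq = 10·log₁₀[(Σ tᵢ·10^(Lᵢ/10))/T], T = 285 min.
Σ tᵢ·10^(Lᵢ/10) = 15·10^(83/10) + 30·10^(84/10) + 120·10^(57/10) + 120·10^(67/10) = 1.119e+10.
L_eq = 10·log₁₀(1.119e+10/285) = 75.94 dB(A).

75.9 dB(A)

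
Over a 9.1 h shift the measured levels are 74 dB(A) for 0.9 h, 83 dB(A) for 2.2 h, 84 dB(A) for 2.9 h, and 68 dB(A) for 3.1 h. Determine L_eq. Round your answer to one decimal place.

L_eq = 10·log₁₀[(1/T)·Σ tᵢ·10^(Lᵢ/10)] with T = 9.1 h.
Σ tᵢ·10^(Lᵢ/10) = 0.9·10^(74/10) + 2.2·10^(83/10) + 2.9·10^(84/10) + 3.1·10^(68/10) = 1.210e+09.
L_eq = 10·log₁₀(1.210e+09/9.1) = 81.24 dB(A).

81.2 dB(A)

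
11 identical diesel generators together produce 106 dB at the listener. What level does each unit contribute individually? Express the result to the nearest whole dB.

96 dB

Dividing the total intensity by 11 lowers the level by 10·log₁₀ 11 = 10.414 dB: L₁ = 106 − 10.414.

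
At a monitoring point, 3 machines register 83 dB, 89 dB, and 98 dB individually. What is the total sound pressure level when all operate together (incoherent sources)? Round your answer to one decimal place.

98.6 dB

Incoherent sources combine by intensity addition: L_total = 10·log₁₀(Σ 10^(L_i/10)).
Σ 10^(L/10) = 10^(83/10) + 10^(89/10) + 10^(98/10) = 7.303e+09.
L_total = 10·log₁₀(7.303e+09) = 98.64 dB.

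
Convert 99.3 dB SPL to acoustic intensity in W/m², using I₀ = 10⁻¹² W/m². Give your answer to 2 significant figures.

0.0085 W/m²

I = I₀·10^(L/10) = 10⁻¹² × 10^(99.3/10) = 10^(-2.070).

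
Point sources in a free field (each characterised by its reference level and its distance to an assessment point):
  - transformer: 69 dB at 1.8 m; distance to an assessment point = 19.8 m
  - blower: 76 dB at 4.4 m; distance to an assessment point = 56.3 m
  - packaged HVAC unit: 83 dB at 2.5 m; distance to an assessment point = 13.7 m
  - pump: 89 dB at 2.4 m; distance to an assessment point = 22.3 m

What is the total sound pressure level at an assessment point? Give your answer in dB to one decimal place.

72.1 dB

First find each source's level at the receiver (point-source: −20·log₁₀(r/r_ref)), then combine on an intensity basis.
transformer: 69 − 20·log₁₀(19.8/1.8) = 69 − 20.83 = 48.17 dB.
blower: 76 − 20·log₁₀(56.3/4.4) = 76 − 22.14 = 53.86 dB.
packaged HVAC unit: 83 − 20·log₁₀(13.7/2.5) = 83 − 14.78 = 68.22 dB.
pump: 89 − 20·log₁₀(22.3/2.4) = 89 − 19.36 = 69.64 dB.
Σ 10^(L/10) = 1.615e+07 → L_total = 10·log₁₀(1.615e+07) = 72.08 dB.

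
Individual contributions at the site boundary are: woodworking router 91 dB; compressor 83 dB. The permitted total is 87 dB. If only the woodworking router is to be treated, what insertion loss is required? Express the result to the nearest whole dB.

The untreated sources together contribute 10^(83/10) = 1.995e+08, i.e. 83.00 dB.
The limit corresponds to 10^(87/10) = 5.012e+08; subtracting the fixed part leaves 3.017e+08 for the woodworking router, i.e. 84.80 dB.
Required insertion loss = 91 − 84.80 = 6.20 dB.

6 dB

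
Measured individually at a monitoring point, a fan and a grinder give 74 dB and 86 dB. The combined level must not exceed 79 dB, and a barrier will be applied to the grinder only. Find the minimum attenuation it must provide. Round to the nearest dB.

9 dB

Fixed contribution from the other source: Σ 10^(L/10) = 10^(74/10) = 2.512e+07 (74.00 dB).
To meet 79 dB overall, the treated grinder may contribute at most 10^(79/10) − 2.512e+07 = 5.431e+07, i.e. 77.35 dB.
So the grinder must be reduced from 86 to 77.35 dB: IL = 8.65 dB.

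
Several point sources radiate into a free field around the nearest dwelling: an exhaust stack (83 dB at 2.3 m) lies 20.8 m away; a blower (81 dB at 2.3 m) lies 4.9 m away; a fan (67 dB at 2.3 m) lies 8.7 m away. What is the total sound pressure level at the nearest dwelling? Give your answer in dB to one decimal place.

74.8 dB

Propagate each source to the receiver with L = L_ref − 20·log₁₀(r/r_ref), then add intensities.
exhaust stack: 83 − 20·log₁₀(20.8/2.3) = 83 − 19.13 = 63.87 dB.
blower: 81 − 20·log₁₀(4.9/2.3) = 81 − 6.57 = 74.43 dB.
fan: 67 − 20·log₁₀(8.7/2.3) = 67 − 11.56 = 55.44 dB.
Σ 10^(L/10) = 3.053e+07 → L_total = 10·log₁₀(3.053e+07) = 74.85 dB.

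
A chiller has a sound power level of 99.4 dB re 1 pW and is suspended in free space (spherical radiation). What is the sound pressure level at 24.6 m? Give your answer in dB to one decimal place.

Free-field spherical radiation: L_p = L_w − 10·log₁₀(4π·r²), r = 24.6 m.
4π·r² = 7605 m², 10·log₁₀ of that is 38.811 dB.
L_p = 99.4 − 38.811 = 60.59 dB.

60.6 dB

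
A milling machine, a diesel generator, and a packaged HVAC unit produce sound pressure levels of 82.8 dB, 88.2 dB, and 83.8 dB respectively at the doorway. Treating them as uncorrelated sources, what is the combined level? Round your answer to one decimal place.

Incoherent sources combine by intensity addition: L_total = 10·log₁₀(Σ 10^(L_i/10)).
Σ 10^(L/10) = 10^(82.8/10) + 10^(88.2/10) + 10^(83.8/10) = 1.091e+09.
L_total = 10·log₁₀(1.091e+09) = 90.38 dB.

90.4 dB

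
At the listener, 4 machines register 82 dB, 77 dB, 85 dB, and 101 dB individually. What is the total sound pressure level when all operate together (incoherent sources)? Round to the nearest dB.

Incoherent sources combine by intensity addition: L_total = 10·log₁₀(Σ 10^(L_i/10)).
Σ 10^(L/10) = 10^(82/10) + 10^(77/10) + 10^(85/10) + 10^(101/10) = 1.311e+10.
L_total = 10·log₁₀(1.311e+10) = 101.18 dB.

101 dB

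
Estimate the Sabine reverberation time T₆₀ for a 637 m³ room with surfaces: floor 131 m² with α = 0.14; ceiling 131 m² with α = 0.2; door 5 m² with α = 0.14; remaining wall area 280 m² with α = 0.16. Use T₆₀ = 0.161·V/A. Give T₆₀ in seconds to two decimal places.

1.14 s

A = Σ Sᵢαᵢ = 131·0.14 + 131·0.2 + 5·0.14 + 280·0.16 = 90.04 m².
T₆₀ = 0.161·V/A = 0.161·637/90.04 = 1.139 s.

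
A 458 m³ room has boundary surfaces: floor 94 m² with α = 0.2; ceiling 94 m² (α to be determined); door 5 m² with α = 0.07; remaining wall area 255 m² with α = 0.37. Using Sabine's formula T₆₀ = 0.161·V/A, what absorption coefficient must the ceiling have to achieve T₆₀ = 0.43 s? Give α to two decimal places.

Required total absorption A = 0.161·458/0.43 = 171.48 m².
Absorption from the other surfaces = 94·0.2 + 5·0.07 + 255·0.37 = 113.50 m², so the ceiling must supply 57.98 m² over 94 m².
α = 57.98/94 = 0.617.

0.62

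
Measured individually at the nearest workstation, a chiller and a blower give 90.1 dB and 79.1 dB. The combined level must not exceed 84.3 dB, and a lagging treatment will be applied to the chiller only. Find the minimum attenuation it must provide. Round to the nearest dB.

7 dB

Everything except the chiller sums to 10^(79.1/10) = 8.128e+07 in linear terms, 79.10 dB.
The limit corresponds to 10^(84.3/10) = 2.692e+08; subtracting the fixed part leaves 1.879e+08 for the chiller, i.e. 82.74 dB.
Required insertion loss = 90.1 − 82.74 = 7.36 dB.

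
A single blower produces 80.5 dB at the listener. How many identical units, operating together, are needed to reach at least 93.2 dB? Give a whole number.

Need L₁ + 10·log₁₀ N ≥ 93.2, i.e. log₁₀ N ≥ 1.27.
N ≥ 10^(12.7/10) = 18.621, so N = 19.

19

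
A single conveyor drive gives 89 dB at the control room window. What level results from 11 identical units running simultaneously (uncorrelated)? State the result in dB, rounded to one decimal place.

With 11 equal, uncorrelated contributions the intensity is 11× that of one unit, giving a rise of 10·log₁₀ 11.
L_total = 89 + 10·log₁₀(11) = 89 + 10.414 = 99.41 dB.

99.4 dB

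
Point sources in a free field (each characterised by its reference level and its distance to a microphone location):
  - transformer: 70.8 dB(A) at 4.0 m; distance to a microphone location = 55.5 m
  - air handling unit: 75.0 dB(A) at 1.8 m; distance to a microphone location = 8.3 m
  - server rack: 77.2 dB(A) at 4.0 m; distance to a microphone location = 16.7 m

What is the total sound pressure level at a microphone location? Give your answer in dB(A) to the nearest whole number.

67 dB(A)

Apply inverse-square spreading to bring every level to the receiver, then sum 10^(L/10).
transformer: 70.8 − 20·log₁₀(55.5/4.0) = 70.8 − 22.84 = 47.96 dB(A).
air handling unit: 75.0 − 20·log₁₀(8.3/1.8) = 75.0 − 13.28 = 61.72 dB(A).
server rack: 77.2 − 20·log₁₀(16.7/4.0) = 77.2 − 12.41 = 64.79 dB(A).
Σ 10^(L/10) = 4.561e+06 → L_total = 10·log₁₀(4.561e+06) = 66.59 dB(A).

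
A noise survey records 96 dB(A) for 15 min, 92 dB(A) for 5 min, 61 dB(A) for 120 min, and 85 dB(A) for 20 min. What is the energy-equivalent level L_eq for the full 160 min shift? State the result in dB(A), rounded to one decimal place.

86.7 dB(A)

L_eq = 10·log₁₀[(1/T)·Σ tᵢ·10^(Lᵢ/10)] with T = 160 min.
Σ tᵢ·10^(Lᵢ/10) = 15·10^(96/10) + 5·10^(92/10) + 120·10^(61/10) + 20·10^(85/10) = 7.412e+10.
L_eq = 10·log₁₀(7.412e+10/160) = 86.66 dB(A).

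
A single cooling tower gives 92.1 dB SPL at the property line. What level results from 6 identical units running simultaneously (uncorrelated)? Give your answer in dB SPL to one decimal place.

99.9 dB SPL

N identical incoherent sources raise the level by 10·log₁₀ N.
L_total = 92.1 + 10·log₁₀(6) = 92.1 + 7.782 = 99.88 dB SPL.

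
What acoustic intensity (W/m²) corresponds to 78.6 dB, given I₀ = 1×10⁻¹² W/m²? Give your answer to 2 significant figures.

7.2e-05 W/m²

L = 10·log₁₀(I/I₀) ⇒ I = I₀·10^(L/10) = 10⁻¹² × 10^7.86.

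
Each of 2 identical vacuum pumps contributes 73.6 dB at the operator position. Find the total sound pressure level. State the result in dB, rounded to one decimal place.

76.6 dB

N identical incoherent sources raise the level by 10·log₁₀ N.
L_total = 73.6 + 10·log₁₀(2) = 73.6 + 3.010 = 76.61 dB.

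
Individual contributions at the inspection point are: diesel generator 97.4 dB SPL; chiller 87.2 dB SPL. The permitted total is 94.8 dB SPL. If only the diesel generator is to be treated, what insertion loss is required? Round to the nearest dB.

3 dB

Fixed contribution from the other source: Σ 10^(L/10) = 10^(87.2/10) = 5.248e+08 (87.20 dB SPL).
The limit corresponds to 10^(94.8/10) = 3.020e+09; subtracting the fixed part leaves 2.495e+09 for the diesel generator, i.e. 93.97 dB SPL.
Required insertion loss = 97.4 − 93.97 = 3.43 dB.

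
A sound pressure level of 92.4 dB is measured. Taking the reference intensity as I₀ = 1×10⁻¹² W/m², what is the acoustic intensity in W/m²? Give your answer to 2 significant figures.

I/I₀ = 10^(92.4/10) = 1.738e+09, so I = 1.738e+09 × 10⁻¹² W/m².

0.0017 W/m²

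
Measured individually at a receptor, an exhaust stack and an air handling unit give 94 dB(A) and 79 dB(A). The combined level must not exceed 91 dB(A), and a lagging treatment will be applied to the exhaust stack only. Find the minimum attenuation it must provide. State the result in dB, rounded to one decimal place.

The untreated sources together contribute 10^(79/10) = 7.943e+07, i.e. 79.00 dB(A).
The limit corresponds to 10^(91/10) = 1.259e+09; subtracting the fixed part leaves 1.179e+09 for the exhaust stack, i.e. 90.72 dB(A).
So the exhaust stack must be reduced from 94 to 90.72 dB(A): IL = 3.28 dB.

3.3 dB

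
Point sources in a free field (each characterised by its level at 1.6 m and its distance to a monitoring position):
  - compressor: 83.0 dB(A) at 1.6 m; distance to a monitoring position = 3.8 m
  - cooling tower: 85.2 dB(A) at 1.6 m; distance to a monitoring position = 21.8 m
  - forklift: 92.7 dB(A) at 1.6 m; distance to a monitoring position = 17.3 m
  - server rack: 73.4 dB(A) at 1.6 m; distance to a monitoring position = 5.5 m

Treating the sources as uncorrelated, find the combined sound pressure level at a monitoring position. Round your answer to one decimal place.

77.4 dB(A)

Apply inverse-square spreading to bring every level to the receiver, then sum 10^(L/10).
compressor: 83.0 − 20·log₁₀(3.8/1.6) = 83.0 − 7.51 = 75.49 dB(A).
cooling tower: 85.2 − 20·log₁₀(21.8/1.6) = 85.2 − 22.69 = 62.51 dB(A).
forklift: 92.7 − 20·log₁₀(17.3/1.6) = 92.7 − 20.68 = 72.02 dB(A).
server rack: 73.4 − 20·log₁₀(5.5/1.6) = 73.4 − 10.72 = 62.68 dB(A).
Σ 10^(L/10) = 5.494e+07 → L_total = 10·log₁₀(5.494e+07) = 77.40 dB(A).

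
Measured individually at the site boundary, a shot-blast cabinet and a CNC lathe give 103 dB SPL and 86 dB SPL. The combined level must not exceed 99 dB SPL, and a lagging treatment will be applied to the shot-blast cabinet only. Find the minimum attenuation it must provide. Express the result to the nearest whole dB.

4 dB

The untreated sources together contribute 10^(86/10) = 3.981e+08, i.e. 86.00 dB SPL.
The limit corresponds to 10^(99/10) = 7.943e+09; subtracting the fixed part leaves 7.545e+09 for the shot-blast cabinet, i.e. 98.78 dB SPL.
Required insertion loss = 103 − 98.78 = 4.22 dB.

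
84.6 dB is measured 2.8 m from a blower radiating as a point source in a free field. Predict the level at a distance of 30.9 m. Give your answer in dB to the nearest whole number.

Spherical spreading from a point source gives a 20·log₁₀(r₂/r₁) drop.
L₂ = 84.6 − 20·log₁₀(30.9/2.8) = 84.6 − 20.856 = 63.74 dB.

64 dB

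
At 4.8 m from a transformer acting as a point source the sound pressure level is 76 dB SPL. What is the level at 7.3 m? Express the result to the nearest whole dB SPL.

72 dB SPL

Point-source attenuation: ΔL = 20·log₁₀(r₂/r₁) = 20·log₁₀(7.3/4.8) = 3.642 dB.
L₂ = 76 − 20·log₁₀(7.3/4.8) = 76 − 3.642 = 72.36 dB SPL.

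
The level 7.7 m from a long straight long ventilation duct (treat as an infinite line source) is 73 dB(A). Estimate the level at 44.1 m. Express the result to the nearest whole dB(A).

Cylindrical spreading from a line source gives a 10·log₁₀(r₂/r₁) drop.
L₂ = 73 − 10·log₁₀(44.1/7.7) = 73 − 7.579 = 65.42 dB(A).

65 dB(A)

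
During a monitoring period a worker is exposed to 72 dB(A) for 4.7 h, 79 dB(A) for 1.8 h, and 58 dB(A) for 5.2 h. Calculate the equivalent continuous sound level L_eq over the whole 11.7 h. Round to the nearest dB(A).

The energy average is taken in the linear domain: L_eq = 10·log₁₀[(Σ tᵢ·10^(Lᵢ/10))/T], T = 11.7 h.
Σ tᵢ·10^(Lᵢ/10) = 4.7·10^(72/10) + 1.8·10^(79/10) + 5.2·10^(58/10) = 2.208e+08.
L_eq = 10·log₁₀(2.208e+08/11.7) = 72.76 dB(A).

73 dB(A)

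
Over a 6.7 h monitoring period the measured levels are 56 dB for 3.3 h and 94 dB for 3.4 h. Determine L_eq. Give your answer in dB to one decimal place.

91.1 dB

Weight each interval's intensity by its duration and average over T = 6.7 h:
Σ tᵢ·10^(Lᵢ/10) = 3.3·10^(56/10) + 3.4·10^(94/10) = 8.542e+09.
L_eq = 10·log₁₀(8.542e+09/6.7) = 91.05 dB.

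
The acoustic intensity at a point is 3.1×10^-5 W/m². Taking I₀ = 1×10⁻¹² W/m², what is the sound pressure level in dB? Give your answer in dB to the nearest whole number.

L = 10·log₁₀(I/I₀) = 10·log₁₀(3.1×10^-5/10⁻¹²) = 10·log₁₀(3.1×10^7).
L = 10·(0.4914 + 7) = 74.91 dB.

75 dB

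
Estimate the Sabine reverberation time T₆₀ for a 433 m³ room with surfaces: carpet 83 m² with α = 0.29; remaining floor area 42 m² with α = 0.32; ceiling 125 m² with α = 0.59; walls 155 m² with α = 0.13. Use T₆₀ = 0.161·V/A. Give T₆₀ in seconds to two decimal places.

0.53 s

Total absorption A = 83·0.29 + 42·0.32 + 125·0.59 + 155·0.13 = 131.41 m² sabins.
T₆₀ = 0.161·V/A = 0.161·433/131.41 = 0.530 s.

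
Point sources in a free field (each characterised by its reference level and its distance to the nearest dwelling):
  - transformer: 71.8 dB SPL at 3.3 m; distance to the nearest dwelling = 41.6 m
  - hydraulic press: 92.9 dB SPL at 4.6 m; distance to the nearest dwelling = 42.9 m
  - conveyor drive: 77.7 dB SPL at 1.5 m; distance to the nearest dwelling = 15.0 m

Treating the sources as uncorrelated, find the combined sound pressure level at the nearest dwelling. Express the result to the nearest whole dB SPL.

Propagate each source to the receiver with L = L_ref − 20·log₁₀(r/r_ref), then add intensities.
transformer: 71.8 − 20·log₁₀(41.6/3.3) = 71.8 − 22.01 = 49.79 dB SPL.
hydraulic press: 92.9 − 20·log₁₀(42.9/4.6) = 92.9 − 19.39 = 73.51 dB SPL.
conveyor drive: 77.7 − 20·log₁₀(15.0/1.5) = 77.7 − 20.00 = 57.70 dB SPL.
Σ 10^(L/10) = 2.310e+07 → L_total = 10·log₁₀(2.310e+07) = 73.64 dB SPL.

74 dB SPL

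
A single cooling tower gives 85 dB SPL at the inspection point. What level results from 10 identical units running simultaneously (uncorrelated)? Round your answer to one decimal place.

95.0 dB SPL

N identical incoherent sources raise the level by 10·log₁₀ N.
L_total = 85 + 10·log₁₀(10) = 85 + 10.000 = 95.00 dB SPL.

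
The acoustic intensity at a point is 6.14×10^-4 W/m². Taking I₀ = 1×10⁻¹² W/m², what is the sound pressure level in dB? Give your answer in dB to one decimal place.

87.9 dB

I/I₀ = 6.14×10^-4/10⁻¹² = 6.14×10^8, and L = 10·log₁₀(I/I₀).
L = 10·(0.7882 + 8) = 87.88 dB.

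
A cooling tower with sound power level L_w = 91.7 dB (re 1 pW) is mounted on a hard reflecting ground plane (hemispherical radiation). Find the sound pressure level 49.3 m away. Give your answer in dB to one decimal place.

49.9 dB

Free-field hemispherical radiation: L_p = L_w − 10·log₁₀(2π·r²), r = 49.3 m.
2π·r² = 1.527e+04 m², 10·log₁₀ of that is 41.839 dB.
L_p = 91.7 − 41.839 = 49.86 dB.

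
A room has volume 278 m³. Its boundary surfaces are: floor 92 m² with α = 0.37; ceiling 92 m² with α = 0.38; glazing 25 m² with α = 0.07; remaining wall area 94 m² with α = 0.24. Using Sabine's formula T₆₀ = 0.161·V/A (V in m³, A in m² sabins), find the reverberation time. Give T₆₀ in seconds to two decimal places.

0.48 s

Total absorption A = 92·0.37 + 92·0.38 + 25·0.07 + 94·0.24 = 93.31 m² sabins.
T₆₀ = 0.161 × 278 / 93.31 = 0.480 s.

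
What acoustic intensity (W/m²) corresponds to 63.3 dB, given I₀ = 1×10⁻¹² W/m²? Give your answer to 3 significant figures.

L = 10·log₁₀(I/I₀) ⇒ I = I₀·10^(L/10) = 10⁻¹² × 10^6.33.

2.14e-06 W/m²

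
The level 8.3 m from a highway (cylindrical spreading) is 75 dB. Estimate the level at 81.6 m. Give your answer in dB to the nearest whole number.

65 dB

For a line source, L₂ = L₁ − 10·log₁₀(r₂/r₁).
L₂ = 75 − 10·log₁₀(81.6/8.3) = 75 − 9.926 = 65.07 dB.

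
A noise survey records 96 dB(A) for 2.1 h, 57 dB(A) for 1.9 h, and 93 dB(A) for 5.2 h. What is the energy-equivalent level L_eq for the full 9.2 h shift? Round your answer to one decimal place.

93.1 dB(A)

The energy average is taken in the linear domain: L_eq = 10·log₁₀[(Σ tᵢ·10^(Lᵢ/10))/T], T = 9.2 h.
Σ tᵢ·10^(Lᵢ/10) = 2.1·10^(96/10) + 1.9·10^(57/10) + 5.2·10^(93/10) = 1.874e+10.
L_eq = 10·log₁₀(1.874e+10/9.2) = 93.09 dB(A).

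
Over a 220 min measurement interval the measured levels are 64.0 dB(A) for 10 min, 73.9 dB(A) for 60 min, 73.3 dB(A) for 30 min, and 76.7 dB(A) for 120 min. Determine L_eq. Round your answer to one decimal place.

The energy average is taken in the linear domain: L_eq = 10·log₁₀[(Σ tᵢ·10^(Lᵢ/10))/T], T = 220 min.
Σ tᵢ·10^(Lᵢ/10) = 10·10^(64.0/10) + 60·10^(73.9/10) + 30·10^(73.3/10) + 120·10^(76.7/10) = 7.752e+09.
L_eq = 10·log₁₀(7.752e+09/220) = 75.47 dB(A).

75.5 dB(A)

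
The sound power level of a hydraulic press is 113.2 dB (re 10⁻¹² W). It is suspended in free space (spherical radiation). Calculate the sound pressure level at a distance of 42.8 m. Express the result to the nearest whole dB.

70 dB

L_p = L_w − 10·log₁₀(4π·r²) with r = 42.8 m.
4π·r² = 2.302e+04 m², 10·log₁₀ of that is 43.621 dB.
L_p = 113.2 − 43.621 = 69.58 dB.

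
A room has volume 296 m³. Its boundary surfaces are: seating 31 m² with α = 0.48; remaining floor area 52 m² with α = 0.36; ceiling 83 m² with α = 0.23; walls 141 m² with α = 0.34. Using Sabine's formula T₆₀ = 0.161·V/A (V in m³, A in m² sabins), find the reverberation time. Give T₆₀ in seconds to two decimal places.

0.47 s

Summing Sᵢαᵢ: 31·0.48 + 52·0.36 + 83·0.23 + 141·0.34 = 100.63 m².
T₆₀ = 0.161 × 296 / 100.63 = 0.474 s.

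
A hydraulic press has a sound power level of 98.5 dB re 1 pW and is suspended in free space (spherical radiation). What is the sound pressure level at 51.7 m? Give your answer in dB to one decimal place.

53.2 dB

Free-field spherical radiation: L_p = L_w − 10·log₁₀(4π·r²), r = 51.7 m.
4π·r² = 3.359e+04 m², 10·log₁₀ of that is 45.262 dB.
L_p = 98.5 − 45.262 = 53.24 dB.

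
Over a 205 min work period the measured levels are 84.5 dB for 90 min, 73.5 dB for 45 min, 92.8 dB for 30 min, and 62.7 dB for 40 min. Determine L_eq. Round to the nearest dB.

86 dB

The energy average is taken in the linear domain: L_eq = 10·log₁₀[(Σ tᵢ·10^(Lᵢ/10))/T], T = 205 min.
Σ tᵢ·10^(Lᵢ/10) = 90·10^(84.5/10) + 45·10^(73.5/10) + 30·10^(92.8/10) + 40·10^(62.7/10) = 8.361e+10.
L_eq = 10·log₁₀(8.361e+10/205) = 86.11 dB.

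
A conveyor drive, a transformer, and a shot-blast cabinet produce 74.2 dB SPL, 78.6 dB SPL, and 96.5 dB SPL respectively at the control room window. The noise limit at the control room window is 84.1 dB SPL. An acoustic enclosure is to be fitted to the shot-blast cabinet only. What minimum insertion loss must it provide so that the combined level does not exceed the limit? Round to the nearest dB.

15 dB

Fixed contribution from the other sources: Σ 10^(L/10) = 10^(74.2/10) + 10^(78.6/10) = 9.875e+07 (79.95 dB SPL).
The limit corresponds to 10^(84.1/10) = 2.570e+08; subtracting the fixed part leaves 1.583e+08 for the shot-blast cabinet, i.e. 81.99 dB SPL.
Required insertion loss = 96.5 − 81.99 = 14.51 dB.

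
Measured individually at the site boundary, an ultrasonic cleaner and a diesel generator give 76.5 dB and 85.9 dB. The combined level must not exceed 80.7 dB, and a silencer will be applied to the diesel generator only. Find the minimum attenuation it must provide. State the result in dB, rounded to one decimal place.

7.3 dB

The untreated sources together contribute 10^(76.5/10) = 4.467e+07, i.e. 76.50 dB.
The limit corresponds to 10^(80.7/10) = 1.175e+08; subtracting the fixed part leaves 7.282e+07 for the diesel generator, i.e. 78.62 dB.
So the diesel generator must be reduced from 85.9 to 78.62 dB: IL = 7.28 dB.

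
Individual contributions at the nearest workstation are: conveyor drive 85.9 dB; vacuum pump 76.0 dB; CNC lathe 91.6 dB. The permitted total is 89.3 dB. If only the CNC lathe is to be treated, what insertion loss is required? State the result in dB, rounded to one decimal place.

The untreated sources together contribute 10^(85.9/10) + 10^(76.0/10) = 4.289e+08, i.e. 86.32 dB.
The limit corresponds to 10^(89.3/10) = 8.511e+08; subtracting the fixed part leaves 4.223e+08 for the CNC lathe, i.e. 86.26 dB.
Required insertion loss = 91.6 − 86.26 = 5.34 dB.

5.3 dB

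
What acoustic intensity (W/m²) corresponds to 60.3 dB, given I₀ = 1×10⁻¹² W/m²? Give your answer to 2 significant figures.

1.1e-06 W/m²

I/I₀ = 10^(60.3/10) = 1.072e+06, so I = 1.072e+06 × 10⁻¹² W/m².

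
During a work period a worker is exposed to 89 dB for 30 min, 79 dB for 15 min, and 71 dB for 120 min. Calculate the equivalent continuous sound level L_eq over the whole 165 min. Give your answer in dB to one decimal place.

The energy average is taken in the linear domain: L_eq = 10·log₁₀[(Σ tᵢ·10^(Lᵢ/10))/T], T = 165 min.
Σ tᵢ·10^(Lᵢ/10) = 30·10^(89/10) + 15·10^(79/10) + 120·10^(71/10) = 2.653e+10.
L_eq = 10·log₁₀(2.653e+10/165) = 82.06 dB.

82.1 dB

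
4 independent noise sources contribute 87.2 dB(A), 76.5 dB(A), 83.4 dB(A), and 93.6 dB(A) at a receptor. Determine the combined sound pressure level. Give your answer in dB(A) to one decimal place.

Incoherent sources combine by intensity addition: L_total = 10·log₁₀(Σ 10^(L_i/10)).
Σ 10^(L/10) = 10^(87.2/10) + 10^(76.5/10) + 10^(83.4/10) + 10^(93.6/10) = 3.079e+09.
L_total = 10·log₁₀(3.079e+09) = 94.88 dB(A).

94.9 dB(A)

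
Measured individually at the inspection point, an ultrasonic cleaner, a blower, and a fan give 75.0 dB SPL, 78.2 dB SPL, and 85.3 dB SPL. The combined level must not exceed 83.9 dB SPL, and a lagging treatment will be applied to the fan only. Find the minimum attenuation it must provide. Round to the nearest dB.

4 dB

The untreated sources together contribute 10^(75.0/10) + 10^(78.2/10) = 9.769e+07, i.e. 79.90 dB SPL.
The limit corresponds to 10^(83.9/10) = 2.455e+08; subtracting the fixed part leaves 1.478e+08 for the fan, i.e. 81.70 dB SPL.
So the fan must be reduced from 85.3 to 81.70 dB SPL: IL = 3.60 dB.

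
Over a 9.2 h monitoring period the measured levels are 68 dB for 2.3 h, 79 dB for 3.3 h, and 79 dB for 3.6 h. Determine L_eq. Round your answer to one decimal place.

77.9 dB

The energy average is taken in the linear domain: L_eq = 10·log₁₀[(Σ tᵢ·10^(Lᵢ/10))/T], T = 9.2 h.
Σ tᵢ·10^(Lᵢ/10) = 2.3·10^(68/10) + 3.3·10^(79/10) + 3.6·10^(79/10) = 5.626e+08.
L_eq = 10·log₁₀(5.626e+08/9.2) = 77.86 dB.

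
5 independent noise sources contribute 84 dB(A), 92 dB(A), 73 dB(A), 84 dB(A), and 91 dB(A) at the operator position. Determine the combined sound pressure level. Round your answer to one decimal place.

For uncorrelated sources the intensities add, so convert each level to linear form, sum, and take 10·log₁₀ of the total.
Σ 10^(L/10) = 10^(84/10) + 10^(92/10) + 10^(73/10) + 10^(84/10) + 10^(91/10) = 3.366e+09.
L_total = 10·log₁₀(3.366e+09) = 95.27 dB(A).

95.3 dB(A)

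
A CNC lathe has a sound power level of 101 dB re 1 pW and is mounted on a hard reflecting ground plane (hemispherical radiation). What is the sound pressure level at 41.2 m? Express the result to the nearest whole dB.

Free-field hemispherical radiation: L_p = L_w − 10·log₁₀(2π·r²), r = 41.2 m.
2π·r² = 1.067e+04 m², 10·log₁₀ of that is 40.280 dB.
L_p = 101 − 40.280 = 60.72 dB.

61 dB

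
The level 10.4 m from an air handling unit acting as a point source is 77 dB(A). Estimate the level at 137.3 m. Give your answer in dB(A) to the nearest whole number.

Point-source attenuation: ΔL = 20·log₁₀(r₂/r₁) = 20·log₁₀(137.3/10.4) = 22.413 dB.
L₂ = 77 − 20·log₁₀(137.3/10.4) = 77 − 22.413 = 54.59 dB(A).

55 dB(A)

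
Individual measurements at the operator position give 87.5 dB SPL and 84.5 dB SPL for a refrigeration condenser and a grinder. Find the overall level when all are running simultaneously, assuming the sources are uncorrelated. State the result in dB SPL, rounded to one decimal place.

For uncorrelated sources the intensities add, so convert each level to linear form, sum, and take 10·log₁₀ of the total.
Σ 10^(L/10) = 10^(87.5/10) + 10^(84.5/10) = 8.442e+08.
L_total = 10·log₁₀(8.442e+08) = 89.26 dB SPL.

89.3 dB SPL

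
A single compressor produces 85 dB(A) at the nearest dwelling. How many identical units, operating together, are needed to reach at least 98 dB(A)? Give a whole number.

20

The shortfall is 98 − 85 = 13.0 dB, and N units add 10·log₁₀ N, so need 10·log₁₀ N ≥ 13.0.
N ≥ 10^(13.0/10) = 19.953, so N = 20.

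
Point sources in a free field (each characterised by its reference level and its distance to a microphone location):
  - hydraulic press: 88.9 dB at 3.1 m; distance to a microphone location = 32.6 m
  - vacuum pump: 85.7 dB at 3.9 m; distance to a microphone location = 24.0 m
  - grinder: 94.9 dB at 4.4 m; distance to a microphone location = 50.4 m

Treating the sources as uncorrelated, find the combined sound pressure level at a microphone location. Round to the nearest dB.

First find each source's level at the receiver (point-source: −20·log₁₀(r/r_ref)), then combine on an intensity basis.
hydraulic press: 88.9 − 20·log₁₀(32.6/3.1) = 88.9 − 20.44 = 68.46 dB.
vacuum pump: 85.7 − 20·log₁₀(24.0/3.9) = 85.7 − 15.78 = 69.92 dB.
grinder: 94.9 − 20·log₁₀(50.4/4.4) = 94.9 − 21.18 = 73.72 dB.
Σ 10^(L/10) = 4.038e+07 → L_total = 10·log₁₀(4.038e+07) = 76.06 dB.

76 dB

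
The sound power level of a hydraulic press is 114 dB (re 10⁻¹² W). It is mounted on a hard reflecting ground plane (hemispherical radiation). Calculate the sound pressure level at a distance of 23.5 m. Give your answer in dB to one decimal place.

78.6 dB

The power spreads over a hemisphere of area 2π·r², so L_p = L_w − 10·log₁₀(2π·r²).
2π·r² = 3470 m², 10·log₁₀ of that is 35.403 dB.
L_p = 114 − 35.403 = 78.60 dB.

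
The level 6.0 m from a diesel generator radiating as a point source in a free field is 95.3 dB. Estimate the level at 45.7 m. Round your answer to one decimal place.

For a point source, L₂ = L₁ − 20·log₁₀(r₂/r₁).
L₂ = 95.3 − 20·log₁₀(45.7/6.0) = 95.3 − 17.635 = 77.66 dB.

77.7 dB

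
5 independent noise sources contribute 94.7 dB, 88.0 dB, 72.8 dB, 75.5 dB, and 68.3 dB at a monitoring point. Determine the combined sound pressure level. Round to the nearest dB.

Incoherent sources combine by intensity addition: L_total = 10·log₁₀(Σ 10^(L_i/10)).
Σ 10^(L/10) = 10^(94.7/10) + 10^(88.0/10) + 10^(72.8/10) + 10^(75.5/10) + 10^(68.3/10) = 3.643e+09.
L_total = 10·log₁₀(3.643e+09) = 95.62 dB.

96 dB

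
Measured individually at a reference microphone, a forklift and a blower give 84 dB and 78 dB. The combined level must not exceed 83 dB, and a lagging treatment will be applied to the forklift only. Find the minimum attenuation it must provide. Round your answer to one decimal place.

Everything except the forklift sums to 10^(78/10) = 6.310e+07 in linear terms, 78.00 dB.
To meet 83 dB overall, the treated forklift may contribute at most 10^(83/10) − 6.310e+07 = 1.364e+08, i.e. 81.35 dB.
So the forklift must be reduced from 84 to 81.35 dB: IL = 2.65 dB.

2.7 dB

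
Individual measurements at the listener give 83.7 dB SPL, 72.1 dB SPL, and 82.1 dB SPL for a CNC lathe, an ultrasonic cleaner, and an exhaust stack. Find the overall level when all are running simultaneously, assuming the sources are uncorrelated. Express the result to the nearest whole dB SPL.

For uncorrelated sources the intensities add, so convert each level to linear form, sum, and take 10·log₁₀ of the total.
Σ 10^(L/10) = 10^(83.7/10) + 10^(72.1/10) + 10^(82.1/10) = 4.128e+08.
L_total = 10·log₁₀(4.128e+08) = 86.16 dB SPL.

86 dB SPL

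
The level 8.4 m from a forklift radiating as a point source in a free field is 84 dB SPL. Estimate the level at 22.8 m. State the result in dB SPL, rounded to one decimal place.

For a point source, L₂ = L₁ − 20·log₁₀(r₂/r₁).
L₂ = 84 − 20·log₁₀(22.8/8.4) = 84 − 8.673 = 75.33 dB SPL.

75.3 dB SPL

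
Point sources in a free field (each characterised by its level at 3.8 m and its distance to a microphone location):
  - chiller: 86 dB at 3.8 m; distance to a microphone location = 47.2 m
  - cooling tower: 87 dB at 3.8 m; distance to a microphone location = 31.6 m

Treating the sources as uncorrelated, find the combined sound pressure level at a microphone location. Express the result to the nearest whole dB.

70 dB

Apply inverse-square spreading to bring every level to the receiver, then sum 10^(L/10).
chiller: 86 − 20·log₁₀(47.2/3.8) = 86 − 21.88 = 64.12 dB.
cooling tower: 87 − 20·log₁₀(31.6/3.8) = 87 − 18.40 = 68.60 dB.
Σ 10^(L/10) = 9.828e+06 → L_total = 10·log₁₀(9.828e+06) = 69.92 dB.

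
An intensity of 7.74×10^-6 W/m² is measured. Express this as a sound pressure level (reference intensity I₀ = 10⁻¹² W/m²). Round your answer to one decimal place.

Dividing by I₀ shifts the exponent by 12: I/I₀ = 7.74×10^6.
L = 10·(0.8887 + 6) = 68.89 dB.

68.9 dB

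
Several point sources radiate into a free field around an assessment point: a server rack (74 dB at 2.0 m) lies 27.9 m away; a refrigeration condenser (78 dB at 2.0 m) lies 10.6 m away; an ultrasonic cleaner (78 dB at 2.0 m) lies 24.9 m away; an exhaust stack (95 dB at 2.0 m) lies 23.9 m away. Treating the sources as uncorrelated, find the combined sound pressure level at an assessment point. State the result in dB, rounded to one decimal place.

Propagate each source to the receiver with L = L_ref − 20·log₁₀(r/r_ref), then add intensities.
server rack: 74 − 20·log₁₀(27.9/2.0) = 74 − 22.89 = 51.11 dB.
refrigeration condenser: 78 − 20·log₁₀(10.6/2.0) = 78 − 14.49 = 63.51 dB.
ultrasonic cleaner: 78 − 20·log₁₀(24.9/2.0) = 78 − 21.90 = 56.10 dB.
exhaust stack: 95 − 20·log₁₀(23.9/2.0) = 95 − 21.55 = 73.45 dB.
Σ 10^(L/10) = 2.493e+07 → L_total = 10·log₁₀(2.493e+07) = 73.97 dB.

74.0 dB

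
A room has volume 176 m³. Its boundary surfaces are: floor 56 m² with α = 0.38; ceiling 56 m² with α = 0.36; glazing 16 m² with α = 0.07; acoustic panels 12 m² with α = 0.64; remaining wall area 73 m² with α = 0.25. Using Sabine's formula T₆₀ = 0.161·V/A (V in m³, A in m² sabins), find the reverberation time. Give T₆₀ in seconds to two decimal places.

Summing Sᵢαᵢ: 56·0.38 + 56·0.36 + 16·0.07 + 12·0.64 + 73·0.25 = 68.49 m².
T₆₀ = 0.161 × 176 / 68.49 = 0.414 s.

0.41 s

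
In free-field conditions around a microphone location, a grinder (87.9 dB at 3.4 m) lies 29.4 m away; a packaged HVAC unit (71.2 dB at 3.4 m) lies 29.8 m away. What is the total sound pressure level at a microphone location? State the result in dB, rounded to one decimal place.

Apply inverse-square spreading to bring every level to the receiver, then sum 10^(L/10).
grinder: 87.9 − 20·log₁₀(29.4/3.4) = 87.9 − 18.74 = 69.16 dB.
packaged HVAC unit: 71.2 − 20·log₁₀(29.8/3.4) = 71.2 − 18.85 = 52.35 dB.
Σ 10^(L/10) = 8.418e+06 → L_total = 10·log₁₀(8.418e+06) = 69.25 dB.

69.3 dB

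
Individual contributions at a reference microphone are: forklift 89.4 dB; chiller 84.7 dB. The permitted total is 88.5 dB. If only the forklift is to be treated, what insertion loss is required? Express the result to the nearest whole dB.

3 dB

Fixed contribution from the other source: Σ 10^(L/10) = 10^(84.7/10) = 2.951e+08 (84.70 dB).
To meet 88.5 dB overall, the treated forklift may contribute at most 10^(88.5/10) − 2.951e+08 = 4.128e+08, i.e. 86.16 dB.
Required insertion loss = 89.4 − 86.16 = 3.24 dB.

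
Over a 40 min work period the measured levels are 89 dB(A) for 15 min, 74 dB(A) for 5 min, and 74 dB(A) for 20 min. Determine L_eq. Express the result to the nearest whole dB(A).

L_eq = 10·log₁₀[(1/T)·Σ tᵢ·10^(Lᵢ/10)] with T = 40 min.
Σ tᵢ·10^(Lᵢ/10) = 15·10^(89/10) + 5·10^(74/10) + 20·10^(74/10) = 1.254e+10.
L_eq = 10·log₁₀(1.254e+10/40) = 84.96 dB(A).

85 dB(A)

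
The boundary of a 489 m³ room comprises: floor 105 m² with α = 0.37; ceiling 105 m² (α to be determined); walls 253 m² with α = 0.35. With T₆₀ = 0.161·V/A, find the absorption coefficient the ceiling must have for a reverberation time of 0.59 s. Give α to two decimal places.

Required total absorption A = 0.161·489/0.59 = 133.44 m².
Absorption from the other surfaces = 105·0.37 + 253·0.35 = 127.40 m², so the ceiling must supply 6.04 m² over 105 m².
α = 6.04/105 = 0.058.

0.06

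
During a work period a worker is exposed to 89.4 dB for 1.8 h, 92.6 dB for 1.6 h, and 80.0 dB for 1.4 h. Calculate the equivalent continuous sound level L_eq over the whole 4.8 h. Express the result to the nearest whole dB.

Weight each interval's intensity by its duration and average over T = 4.8 h:
Σ tᵢ·10^(Lᵢ/10) = 1.8·10^(89.4/10) + 1.6·10^(92.6/10) + 1.4·10^(80.0/10) = 4.619e+09.
L_eq = 10·log₁₀(4.619e+09/4.8) = 89.83 dB.

90 dB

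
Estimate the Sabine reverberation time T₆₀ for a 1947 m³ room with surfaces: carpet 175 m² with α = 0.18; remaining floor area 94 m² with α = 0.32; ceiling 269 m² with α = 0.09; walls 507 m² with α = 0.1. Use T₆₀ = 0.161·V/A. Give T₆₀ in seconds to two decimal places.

2.30 s

Summing Sᵢαᵢ: 175·0.18 + 94·0.32 + 269·0.09 + 507·0.1 = 136.49 m².
T₆₀ = 0.161·V/A = 0.161·1947/136.49 = 2.297 s.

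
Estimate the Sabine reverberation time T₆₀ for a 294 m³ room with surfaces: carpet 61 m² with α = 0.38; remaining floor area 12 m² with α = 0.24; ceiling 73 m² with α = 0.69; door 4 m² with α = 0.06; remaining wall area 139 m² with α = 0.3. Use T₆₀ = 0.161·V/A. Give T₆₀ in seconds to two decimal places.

0.40 s

Summing Sᵢαᵢ: 61·0.38 + 12·0.24 + 73·0.69 + 4·0.06 + 139·0.3 = 118.37 m².
T₆₀ = 0.161·V/A = 0.161·294/118.37 = 0.400 s.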